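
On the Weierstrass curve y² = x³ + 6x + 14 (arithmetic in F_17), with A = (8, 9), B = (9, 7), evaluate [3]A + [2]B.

First 3A:
Repeated addition: build up to 3A.
2A: tangent at (8, 9): λ = (3·8² + 6)/(2·9) ≡ 11/1. 1⁻¹ ≡ 1 (mod 17) since 1·1 = 1 ≡ 1, so λ ≡ 11·1 ≡ 11.
  x = λ² - 8 - 8 = 121 - 16 ≡ 3; y = λ·(8 - 3) - 9 ≡ 12. → (3, 12)
3A: (3, 12) + (8, 9). λ = (9 - 12)/(8 - 3) ≡ 14/5 mod 17. 5⁻¹ ≡ 7 (mod 17) since 5·7 = 35 ≡ 1, so λ ≡ 13.
  x = λ² - 3 - 8 = 169 - 11 ≡ 5; y = λ·(3 - 5) - 12 ≡ 13. → (5, 13)
3A = (5, 13).
Next 2B:
Repeated addition: build up to 2B.
2B: tangent at (9, 7): λ = (3·9² + 6)/(2·7) ≡ 11/14. 14⁻¹ ≡ 11 (mod 17), so λ ≡ 11·11 ≡ 2.
  x = λ² - 9 - 9 = 4 - 18 ≡ 3; y = λ·(9 - 3) - 7 ≡ 5. → (3, 5)
2B = (3, 5).
Finally 3A + 2B:
(5, 13) + (3, 5). λ = (5 - 13)/(3 - 5) ≡ 9/15 mod 17. 15⁻¹ ≡ 8 (mod 17), so λ ≡ 4.
  x = λ² - 5 - 3 = 16 - 8 ≡ 8; y = λ·(5 - 8) - 13 ≡ 9. → (8, 9)

(8, 9)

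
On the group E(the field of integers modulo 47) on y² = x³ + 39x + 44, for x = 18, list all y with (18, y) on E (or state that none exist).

none

x³ + 39x + 44 = 6578 ≡ 45 (mod 47).
45 is a non-residue mod 47; no y exists.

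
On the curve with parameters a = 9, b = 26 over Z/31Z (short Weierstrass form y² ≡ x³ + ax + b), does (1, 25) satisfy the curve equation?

y² = 25² ≡ 5; x³ + 9x + 26 = 36 ≡ 5 (mod 31). 5 = 5.

yes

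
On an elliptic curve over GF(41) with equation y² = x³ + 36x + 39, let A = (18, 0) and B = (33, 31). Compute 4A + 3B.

(4, 40)

First 4A:
Double-and-add on 4 = (100)₂. Start with A = (18, 0) for the leading 1-bit.
double: (18, 0) + (18, 0): same x and y₁ ≡ -y₂, so the sum is O.
double: O + O = O (identity).
4A = O.
Next 3B:
Repeated addition: build up to 3B.
2B: tangent at (33, 31): λ = (3·33² + 36)/(2·31) ≡ 23/21. 21⁻¹ ≡ 2 (mod 41) since 21·2 = 42 ≡ 1, so λ ≡ 23·2 ≡ 5.
  x = λ² - 33 - 33 = 25 - 66 ≡ 0; y = λ·(33 - 0) - 31 ≡ 11. → (0, 11)
3B: (0, 11) + (33, 31). λ = (31 - 11)/(33 - 0) ≡ 20/33 mod 41. 33⁻¹ ≡ 5 (mod 41), so λ ≡ 18.
  x = λ² - 0 - 33 = 324 - 33 ≡ 4; y = λ·(0 - 4) - 11 ≡ 40. → (4, 40)
3B = (4, 40).
Finally 4A + 3B:
O + (4, 40) = (4, 40) (identity).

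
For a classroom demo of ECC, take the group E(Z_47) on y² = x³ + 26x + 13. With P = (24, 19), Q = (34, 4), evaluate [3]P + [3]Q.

(9, 6)

First 3P:
Repeated addition: build up to 3P.
2P: tangent at (24, 19): λ = (3·24² + 26)/(2·19) ≡ 15/38. 38⁻¹ ≡ 26 (mod 47), so λ ≡ 15·26 ≡ 14.
  x = λ² - 24 - 24 = 196 - 48 ≡ 7; y = λ·(24 - 7) - 19 ≡ 31. → (7, 31)
3P: (7, 31) + (24, 19). λ = (19 - 31)/(24 - 7) ≡ 35/17 mod 47. 17⁻¹ ≡ 36 (mod 47), so λ ≡ 38.
  x = λ² - 7 - 24 = 1444 - 31 ≡ 3; y = λ·(7 - 3) - 31 ≡ 27. → (3, 27)
3P = (3, 27).
Next 3Q:
Repeated addition: build up to 3Q.
2Q: tangent at (34, 4): λ = (3·34² + 26)/(2·4) ≡ 16/8. 8⁻¹ ≡ 6 (mod 47), so λ ≡ 16·6 ≡ 2.
  x = λ² - 34 - 34 = 4 - 68 ≡ 30; y = λ·(34 - 30) - 4 ≡ 4. → (30, 4)
3Q: (30, 4) + (34, 4). λ = (4 - 4)/(34 - 30) ≡ 0/4 mod 47. 4⁻¹ ≡ 12 (mod 47) since 4·12 = 48 ≡ 1, so λ ≡ 0.
  x = λ² - 30 - 34 = 0 - 64 ≡ 30; y = λ·(30 - 30) - 4 ≡ 43. → (30, 43)
3Q = (30, 43).
Finally 3P + 3Q:
(3, 27) + (30, 43). λ = (43 - 27)/(30 - 3) ≡ 16/27 mod 47. 27⁻¹ ≡ 7 (mod 47), so λ ≡ 18.
  x = λ² - 3 - 30 = 324 - 33 ≡ 9; y = λ·(3 - 9) - 27 ≡ 6. → (9, 6)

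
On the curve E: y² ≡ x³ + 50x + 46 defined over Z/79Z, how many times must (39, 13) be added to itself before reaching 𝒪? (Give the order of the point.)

3

2P: tangent at (39, 13): λ = (3·39² + 50)/(2·13) ≡ 31/26. 26⁻¹ ≡ 76 (mod 79) since 26·76 = 1976 ≡ 1, so λ ≡ 31·76 ≡ 65.
  x = λ² - 39 - 39 = 4225 - 78 ≡ 39; y = λ·(39 - 39) - 13 ≡ 66. → (39, 66)
3P: (39, 66) + (39, 13): same x and y₁ ≡ -y₂, so the sum is 𝒪.
3P = 𝒪, so the order is 3.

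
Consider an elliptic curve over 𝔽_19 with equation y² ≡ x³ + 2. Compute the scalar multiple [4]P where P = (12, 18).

(8, 1)

Double-and-add on 4 = (100)₂. Start with P = (12, 18) for the leading 1-bit.
double: tangent at (12, 18): λ = (3·12² + 0)/(2·18) ≡ 14/17. 17⁻¹ ≡ 9 (mod 19), so λ ≡ 14·9 ≡ 12.
  x = λ² - 12 - 12 = 144 - 24 ≡ 6; y = λ·(12 - 6) - 18 ≡ 16. → (6, 16)
double: tangent at (6, 16): λ = (3·6² + 0)/(2·16) ≡ 13/13. 13⁻¹ ≡ 3 (mod 19), so λ ≡ 13·3 ≡ 1.
  x = λ² - 6 - 6 = 1 - 12 ≡ 8; y = λ·(6 - 8) - 16 ≡ 1. → (8, 1)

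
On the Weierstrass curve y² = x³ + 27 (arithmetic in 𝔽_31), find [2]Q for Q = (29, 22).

tangent at (29, 22): λ = (3·29² + 0)/(2·22) ≡ 12/13. 13⁻¹ ≡ 12 (mod 31), so λ ≡ 12·12 ≡ 20.
  x = λ² - 29 - 29 = 400 - 58 ≡ 1; y = λ·(29 - 1) - 22 ≡ 11. → (1, 11)

(1, 11)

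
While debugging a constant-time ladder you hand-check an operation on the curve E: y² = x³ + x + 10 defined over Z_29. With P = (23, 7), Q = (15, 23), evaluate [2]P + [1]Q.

(10, 11)

First 2P:
Repeated addition: build up to 2P.
2P: tangent at (23, 7): λ = (3·23² + 1)/(2·7) ≡ 22/14. 14⁻¹ ≡ 27 (mod 29) since 14·27 = 378 ≡ 1, so λ ≡ 22·27 ≡ 14.
  x = λ² - 23 - 23 = 196 - 46 ≡ 5; y = λ·(23 - 5) - 7 ≡ 13. → (5, 13)
2P = (5, 13).
Finally 2P + Q:
(5, 13) + (15, 23). λ = (23 - 13)/(15 - 5) ≡ 10/10 mod 29. 10⁻¹ ≡ 3 (mod 29) since 10·3 = 30 ≡ 1, so λ ≡ 1.
  x = λ² - 5 - 15 = 1 - 20 ≡ 10; y = λ·(5 - 10) - 13 ≡ 11. → (10, 11)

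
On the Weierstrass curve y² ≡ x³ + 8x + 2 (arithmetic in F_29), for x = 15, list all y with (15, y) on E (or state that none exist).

x³ + 8x + 2 = 3497 ≡ 17 (mod 29).
17 is a non-residue mod 29; no y exists.

none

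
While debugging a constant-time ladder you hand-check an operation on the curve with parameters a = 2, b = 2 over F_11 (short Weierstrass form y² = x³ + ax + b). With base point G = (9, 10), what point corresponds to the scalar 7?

(9, 10)

Repeated addition: build up to 7G.
2G: tangent at (9, 10): λ = (3·9² + 2)/(2·10) ≡ 3/9. 9⁻¹ ≡ 5 (mod 11), so λ ≡ 3·5 ≡ 4.
  x = λ² - 9 - 9 = 16 - 18 ≡ 9; y = λ·(9 - 9) - 10 ≡ 1. → (9, 1)
3G: (9, 1) + (9, 10): same x and y₁ ≡ -y₂, so the sum is ∞.
4G: ∞ + (9, 10) = (9, 10) (identity).
5G: tangent at (9, 10): λ = (3·9² + 2)/(2·10) ≡ 3/9. 9⁻¹ ≡ 5 (mod 11), so λ ≡ 3·5 ≡ 4.
  x = λ² - 9 - 9 = 16 - 18 ≡ 9; y = λ·(9 - 9) - 10 ≡ 1. → (9, 1)
6G: (9, 1) + (9, 10): same x and y₁ ≡ -y₂, so the sum is ∞.
7G: ∞ + (9, 10) = (9, 10) (identity).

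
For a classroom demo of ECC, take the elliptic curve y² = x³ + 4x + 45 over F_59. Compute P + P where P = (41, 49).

tangent at (41, 49): λ = (3·41² + 4)/(2·49) ≡ 32/39. 39⁻¹ ≡ 56 (mod 59), so λ ≡ 32·56 ≡ 22.
  x = λ² - 41 - 41 = 484 - 82 ≡ 48; y = λ·(41 - 48) - 49 ≡ 33. → (48, 33)

(48, 33)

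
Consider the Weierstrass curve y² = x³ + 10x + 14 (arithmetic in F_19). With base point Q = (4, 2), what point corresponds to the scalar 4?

Double-and-add on 4 = (100)₂. Start with Q = (4, 2) for the leading 1-bit.
double: tangent at (4, 2): λ = (3·4² + 10)/(2·2) ≡ 1/4. 4⁻¹ ≡ 5 (mod 19), so λ ≡ 1·5 ≡ 5.
  x = λ² - 4 - 4 = 25 - 8 ≡ 17; y = λ·(4 - 17) - 2 ≡ 9. → (17, 9)
double: tangent at (17, 9): λ = (3·17² + 10)/(2·9) ≡ 3/18. 18⁻¹ ≡ 18 (mod 19), so λ ≡ 3·18 ≡ 16.
  x = λ² - 17 - 17 = 256 - 34 ≡ 13; y = λ·(17 - 13) - 9 ≡ 17. → (13, 17)

(13, 17)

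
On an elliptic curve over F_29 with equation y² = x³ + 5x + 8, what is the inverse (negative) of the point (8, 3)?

-(8, 3) = (8, -3 mod 29) = (8, 26).

(8, 26)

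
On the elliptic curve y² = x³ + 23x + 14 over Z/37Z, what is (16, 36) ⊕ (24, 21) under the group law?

(16, 36) + (24, 21). λ = (21 - 36)/(24 - 16) ≡ 22/8 mod 37. 8⁻¹ ≡ 14 (mod 37), so λ ≡ 12.
  x = λ² - 16 - 24 = 144 - 40 ≡ 30; y = λ·(16 - 30) - 36 ≡ 18. → (30, 18)

(30, 18)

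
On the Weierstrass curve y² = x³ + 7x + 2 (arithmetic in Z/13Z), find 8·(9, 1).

Write G = (9, 1).
Repeated addition: build up to 8G.
2G: tangent at (9, 1): λ = (3·9² + 7)/(2·1) ≡ 3/2. 2⁻¹ ≡ 7 (mod 13) since 2·7 = 14 ≡ 1, so λ ≡ 3·7 ≡ 8.
  x = λ² - 9 - 9 = 64 - 18 ≡ 7; y = λ·(9 - 7) - 1 ≡ 2. → (7, 2)
3G: (7, 2) + (9, 1). λ = (1 - 2)/(9 - 7) ≡ 12/2 mod 13. 2⁻¹ ≡ 7 (mod 13), so λ ≡ 6.
  x = λ² - 7 - 9 = 36 - 16 ≡ 7; y = λ·(7 - 7) - 2 ≡ 11. → (7, 11)
4G: (7, 11) + (9, 1). λ = (1 - 11)/(9 - 7) ≡ 3/2 mod 13. 2⁻¹ ≡ 7 (mod 13) since 2·7 = 14 ≡ 1, so λ ≡ 8.
  x = λ² - 7 - 9 = 64 - 16 ≡ 9; y = λ·(7 - 9) - 11 ≡ 12. → (9, 12)
5G: (9, 12) + (9, 1): same x and y₁ ≡ -y₂, so the sum is O.
6G: O + (9, 1) = (9, 1) (identity).
7G: tangent at (9, 1): λ = (3·9² + 7)/(2·1) ≡ 3/2. 2⁻¹ ≡ 7 (mod 13), so λ ≡ 3·7 ≡ 8.
  x = λ² - 9 - 9 = 64 - 18 ≡ 7; y = λ·(9 - 7) - 1 ≡ 2. → (7, 2)
8G: (7, 2) + (9, 1). λ = (1 - 2)/(9 - 7) ≡ 12/2 mod 13. 2⁻¹ ≡ 7 (mod 13), so λ ≡ 6.
  x = λ² - 7 - 9 = 36 - 16 ≡ 7; y = λ·(7 - 7) - 2 ≡ 11. → (7, 11)

(7, 11)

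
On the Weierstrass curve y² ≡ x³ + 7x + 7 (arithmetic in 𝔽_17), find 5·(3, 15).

(16, 13)

Write Q = (3, 15).
Repeated addition: build up to 5Q.
2Q: tangent at (3, 15): λ = (3·3² + 7)/(2·15) ≡ 0/13. 13⁻¹ ≡ 4 (mod 17), so λ ≡ 0·4 ≡ 0.
  x = λ² - 3 - 3 = 0 - 6 ≡ 11; y = λ·(3 - 11) - 15 ≡ 2. → (11, 2)
3Q: (11, 2) + (3, 15). λ = (15 - 2)/(3 - 11) ≡ 13/9 mod 17. 9⁻¹ ≡ 2 (mod 17), so λ ≡ 9.
  x = λ² - 11 - 3 = 81 - 14 ≡ 16; y = λ·(11 - 16) - 2 ≡ 4. → (16, 4)
4Q: (16, 4) + (3, 15). λ = (15 - 4)/(3 - 16) ≡ 11/4 mod 17. 4⁻¹ ≡ 13 (mod 17), so λ ≡ 7.
  x = λ² - 16 - 3 = 49 - 19 ≡ 13; y = λ·(16 - 13) - 4 ≡ 0. → (13, 0)
5Q: (13, 0) + (3, 15). λ = (15 - 0)/(3 - 13) ≡ 15/7 mod 17. 7⁻¹ ≡ 5 (mod 17), so λ ≡ 7.
  x = λ² - 13 - 3 = 49 - 16 ≡ 16; y = λ·(13 - 16) - 0 ≡ 13. → (16, 13)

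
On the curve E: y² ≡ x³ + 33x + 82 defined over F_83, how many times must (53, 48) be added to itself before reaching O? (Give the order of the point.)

2P: tangent at (53, 48): λ = (3·53² + 33)/(2·48) ≡ 77/13. 13⁻¹ ≡ 32 (mod 83) since 13·32 = 416 ≡ 1, so λ ≡ 77·32 ≡ 57.
  x = λ² - 53 - 53 = 3249 - 106 ≡ 72; y = λ·(53 - 72) - 48 ≡ 31. → (72, 31)
3P: (72, 31) + (53, 48). λ = (48 - 31)/(53 - 72) ≡ 17/64 mod 83. 64⁻¹ ≡ 48 (mod 83), so λ ≡ 69.
  x = λ² - 72 - 53 = 4761 - 125 ≡ 71; y = λ·(72 - 71) - 31 ≡ 38. → (71, 38)
4P: (71, 38) + (53, 48). λ = (48 - 38)/(53 - 71) ≡ 10/65 mod 83. 65⁻¹ ≡ 23 (mod 83), so λ ≡ 64.
  x = λ² - 71 - 53 = 4096 - 124 ≡ 71; y = λ·(71 - 71) - 38 ≡ 45. → (71, 45)
5P: (71, 45) + (53, 48). λ = (48 - 45)/(53 - 71) ≡ 3/65 mod 83. 65⁻¹ ≡ 23 (mod 83), so λ ≡ 69.
  x = λ² - 71 - 53 = 4761 - 124 ≡ 72; y = λ·(71 - 72) - 45 ≡ 52. → (72, 52)
6P: (72, 52) + (53, 48). λ = (48 - 52)/(53 - 72) ≡ 79/64 mod 83. 64⁻¹ ≡ 48 (mod 83) since 64·48 = 3072 ≡ 1, so λ ≡ 57.
  x = λ² - 72 - 53 = 3249 - 125 ≡ 53; y = λ·(72 - 53) - 52 ≡ 35. → (53, 35)
7P: (53, 35) + (53, 48): same x and y₁ ≡ -y₂, so the sum is O.
7P = O, so the order is 7.

7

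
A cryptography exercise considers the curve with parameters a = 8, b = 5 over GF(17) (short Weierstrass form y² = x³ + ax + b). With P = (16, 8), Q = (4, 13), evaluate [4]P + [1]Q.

(5, 0)

First 4P:
Repeated addition: build up to 4P.
2P: tangent at (16, 8): λ = (3·16² + 8)/(2·8) ≡ 11/16. 16⁻¹ ≡ 16 (mod 17) since 16·16 = 256 ≡ 1, so λ ≡ 11·16 ≡ 6.
  x = λ² - 16 - 16 = 36 - 32 ≡ 4; y = λ·(16 - 4) - 8 ≡ 13. → (4, 13)
3P: (4, 13) + (16, 8). λ = (8 - 13)/(16 - 4) ≡ 12/12 mod 17. 12⁻¹ ≡ 10 (mod 17) since 12·10 = 120 ≡ 1, so λ ≡ 1.
  x = λ² - 4 - 16 = 1 - 20 ≡ 15; y = λ·(4 - 15) - 13 ≡ 10. → (15, 10)
4P: (15, 10) + (16, 8). λ = (8 - 10)/(16 - 15) ≡ 15/1 mod 17. 1⁻¹ ≡ 1 (mod 17), so λ ≡ 15.
  x = λ² - 15 - 16 = 225 - 31 ≡ 7; y = λ·(15 - 7) - 10 ≡ 8. → (7, 8)
4P = (7, 8).
Finally 4P + Q:
(7, 8) + (4, 13). λ = (13 - 8)/(4 - 7) ≡ 5/14 mod 17. 14⁻¹ ≡ 11 (mod 17) since 14·11 = 154 ≡ 1, so λ ≡ 4.
  x = λ² - 7 - 4 = 16 - 11 ≡ 5; y = λ·(7 - 5) - 8 ≡ 0. → (5, 0)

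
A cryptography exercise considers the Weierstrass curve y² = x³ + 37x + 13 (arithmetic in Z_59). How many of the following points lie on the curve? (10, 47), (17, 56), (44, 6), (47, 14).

(10, 47): 47² ≡ 26, rhs ≡ 26 → on.
(17, 56): 56² ≡ 9, rhs ≡ 9 → on.
(44, 6): 6² ≡ 36, rhs ≡ 36 → on.
(47, 14): 14² ≡ 19, rhs ≡ 24 → off.

3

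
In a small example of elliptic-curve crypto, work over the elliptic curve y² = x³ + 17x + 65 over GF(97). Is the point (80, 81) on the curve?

no

y² = 81² ≡ 62; x³ + 17x + 65 = 513425 ≡ 4 (mod 97). 62 ≠ 4.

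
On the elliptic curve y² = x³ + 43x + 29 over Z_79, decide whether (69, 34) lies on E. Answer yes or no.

y² = 34² ≡ 50; x³ + 43x + 29 = 331505 ≡ 21 (mod 79). 50 ≠ 21.

no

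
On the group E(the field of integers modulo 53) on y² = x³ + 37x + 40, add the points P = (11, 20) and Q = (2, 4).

(11, 20) + (2, 4). λ = (4 - 20)/(2 - 11) ≡ 37/44 mod 53. 44⁻¹ ≡ 47 (mod 53), so λ ≡ 43.
  x = λ² - 11 - 2 = 1849 - 13 ≡ 34; y = λ·(11 - 34) - 20 ≡ 51. → (34, 51)

(34, 51)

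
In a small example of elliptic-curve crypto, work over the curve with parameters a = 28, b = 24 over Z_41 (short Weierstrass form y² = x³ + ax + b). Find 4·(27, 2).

(40, 35)

Write P = (27, 2).
Repeated addition: build up to 4P.
2P: tangent at (27, 2): λ = (3·27² + 28)/(2·2) ≡ 1/4. 4⁻¹ ≡ 31 (mod 41), so λ ≡ 1·31 ≡ 31.
  x = λ² - 27 - 27 = 961 - 54 ≡ 5; y = λ·(27 - 5) - 2 ≡ 24. → (5, 24)
3P: (5, 24) + (27, 2). λ = (2 - 24)/(27 - 5) ≡ 19/22 mod 41. 22⁻¹ ≡ 28 (mod 41) since 22·28 = 616 ≡ 1, so λ ≡ 40.
  x = λ² - 5 - 27 = 1600 - 32 ≡ 10; y = λ·(5 - 10) - 24 ≡ 22. → (10, 22)
4P: (10, 22) + (27, 2). λ = (2 - 22)/(27 - 10) ≡ 21/17 mod 41. 17⁻¹ ≡ 29 (mod 41), so λ ≡ 35.
  x = λ² - 10 - 27 = 1225 - 37 ≡ 40; y = λ·(10 - 40) - 22 ≡ 35. → (40, 35)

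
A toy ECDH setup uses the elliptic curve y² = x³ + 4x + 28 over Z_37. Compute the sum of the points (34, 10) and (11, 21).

(34, 10) + (11, 21). λ = (21 - 10)/(11 - 34) ≡ 11/14 mod 37. 14⁻¹ ≡ 8 (mod 37), so λ ≡ 14.
  x = λ² - 34 - 11 = 196 - 45 ≡ 3; y = λ·(34 - 3) - 10 ≡ 17. → (3, 17)

(3, 17)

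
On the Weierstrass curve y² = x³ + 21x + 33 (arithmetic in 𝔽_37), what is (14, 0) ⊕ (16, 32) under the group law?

(14, 0) + (16, 32). λ = (32 - 0)/(16 - 14) ≡ 32/2 mod 37. 2⁻¹ ≡ 19 (mod 37) since 2·19 = 38 ≡ 1, so λ ≡ 16.
  x = λ² - 14 - 16 = 256 - 30 ≡ 4; y = λ·(14 - 4) - 0 ≡ 12. → (4, 12)

(4, 12)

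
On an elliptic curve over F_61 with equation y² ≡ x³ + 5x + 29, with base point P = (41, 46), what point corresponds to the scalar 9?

Double-and-add on 9 = (1001)₂. Start with P = (41, 46) for the leading 1-bit.
double: tangent at (41, 46): λ = (3·41² + 5)/(2·46) ≡ 46/31. 31⁻¹ ≡ 2 (mod 61) since 31·2 = 62 ≡ 1, so λ ≡ 46·2 ≡ 31.
  x = λ² - 41 - 41 = 961 - 82 ≡ 25; y = λ·(41 - 25) - 46 ≡ 23. → (25, 23)
double: tangent at (25, 23): λ = (3·25² + 5)/(2·23) ≡ 50/46. 46⁻¹ ≡ 4 (mod 61), so λ ≡ 50·4 ≡ 17.
  x = λ² - 25 - 25 = 289 - 50 ≡ 56; y = λ·(25 - 56) - 23 ≡ 60. → (56, 60)
double: tangent at (56, 60): λ = (3·56² + 5)/(2·60) ≡ 19/59. 59⁻¹ ≡ 30 (mod 61) since 59·30 = 1770 ≡ 1, so λ ≡ 19·30 ≡ 21.
  x = λ² - 56 - 56 = 441 - 112 ≡ 24; y = λ·(56 - 24) - 60 ≡ 2. → (24, 2)
add P: (24, 2) + (41, 46). λ = (46 - 2)/(41 - 24) ≡ 44/17 mod 61. 17⁻¹ ≡ 18 (mod 61), so λ ≡ 60.
  x = λ² - 24 - 41 = 3600 - 65 ≡ 58; y = λ·(24 - 58) - 2 ≡ 32. → (58, 32)

(58, 32)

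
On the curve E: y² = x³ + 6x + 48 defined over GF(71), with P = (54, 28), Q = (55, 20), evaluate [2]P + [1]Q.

(20, 28)

First 2P:
Repeated addition: build up to 2P.
2P: tangent at (54, 28): λ = (3·54² + 6)/(2·28) ≡ 21/56. 56⁻¹ ≡ 52 (mod 71), so λ ≡ 21·52 ≡ 27.
  x = λ² - 54 - 54 = 729 - 108 ≡ 53; y = λ·(54 - 53) - 28 ≡ 70. → (53, 70)
2P = (53, 70).
Finally 2P + Q:
(53, 70) + (55, 20). λ = (20 - 70)/(55 - 53) ≡ 21/2 mod 71. 2⁻¹ ≡ 36 (mod 71), so λ ≡ 46.
  x = λ² - 53 - 55 = 2116 - 108 ≡ 20; y = λ·(53 - 20) - 70 ≡ 28. → (20, 28)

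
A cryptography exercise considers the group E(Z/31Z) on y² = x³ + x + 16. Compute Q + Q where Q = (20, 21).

tangent at (20, 21): λ = (3·20² + 1)/(2·21) ≡ 23/11. 11⁻¹ ≡ 17 (mod 31), so λ ≡ 23·17 ≡ 19.
  x = λ² - 20 - 20 = 361 - 40 ≡ 11; y = λ·(20 - 11) - 21 ≡ 26. → (11, 26)

(11, 26)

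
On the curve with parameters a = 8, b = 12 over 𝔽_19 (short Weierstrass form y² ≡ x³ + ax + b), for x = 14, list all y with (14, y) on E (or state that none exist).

x³ + 8x + 12 = 2868 ≡ 18 (mod 19).
18 is a non-residue mod 19; no y exists.

none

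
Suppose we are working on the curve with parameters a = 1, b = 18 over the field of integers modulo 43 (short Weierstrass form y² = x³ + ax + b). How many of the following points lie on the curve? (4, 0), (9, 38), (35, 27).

(4, 0): 0² ≡ 0, rhs ≡ 0 → on.
(9, 38): 38² ≡ 25, rhs ≡ 25 → on.
(35, 27): 27² ≡ 41, rhs ≡ 14 → off.

2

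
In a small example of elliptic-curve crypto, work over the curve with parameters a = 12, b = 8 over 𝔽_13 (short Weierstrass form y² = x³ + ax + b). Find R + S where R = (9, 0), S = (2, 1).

(6, 7)

(9, 0) + (2, 1). λ = (1 - 0)/(2 - 9) ≡ 1/6 mod 13. 6⁻¹ ≡ 11 (mod 13), so λ ≡ 11.
  x = λ² - 9 - 2 = 121 - 11 ≡ 6; y = λ·(9 - 6) - 0 ≡ 7. → (6, 7)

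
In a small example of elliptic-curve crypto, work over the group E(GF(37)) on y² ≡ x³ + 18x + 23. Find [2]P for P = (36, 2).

(18, 0)

tangent at (36, 2): λ = (3·36² + 18)/(2·2) ≡ 21/4. 4⁻¹ ≡ 28 (mod 37) since 4·28 = 112 ≡ 1, so λ ≡ 21·28 ≡ 33.
  x = λ² - 36 - 36 = 1089 - 72 ≡ 18; y = λ·(36 - 18) - 2 ≡ 0. → (18, 0)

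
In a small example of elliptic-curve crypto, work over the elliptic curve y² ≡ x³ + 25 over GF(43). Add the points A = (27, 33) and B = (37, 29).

(17, 6)

(27, 33) + (37, 29). λ = (29 - 33)/(37 - 27) ≡ 39/10 mod 43. 10⁻¹ ≡ 13 (mod 43), so λ ≡ 34.
  x = λ² - 27 - 37 = 1156 - 64 ≡ 17; y = λ·(27 - 17) - 33 ≡ 6. → (17, 6)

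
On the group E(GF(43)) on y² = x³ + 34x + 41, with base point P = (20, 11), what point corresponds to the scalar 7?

Double-and-add on 7 = (111)₂. Start with P = (20, 11) for the leading 1-bit.
double: tangent at (20, 11): λ = (3·20² + 34)/(2·11) ≡ 30/22. 22⁻¹ ≡ 2 (mod 43), so λ ≡ 30·2 ≡ 17.
  x = λ² - 20 - 20 = 289 - 40 ≡ 34; y = λ·(20 - 34) - 11 ≡ 9. → (34, 9)
add P: (34, 9) + (20, 11). λ = (11 - 9)/(20 - 34) ≡ 2/29 mod 43. 29⁻¹ ≡ 3 (mod 43), so λ ≡ 6.
  x = λ² - 34 - 20 = 36 - 54 ≡ 25; y = λ·(34 - 25) - 9 ≡ 2. → (25, 2)
double: tangent at (25, 2): λ = (3·25² + 34)/(2·2) ≡ 17/4. 4⁻¹ ≡ 11 (mod 43) since 4·11 = 44 ≡ 1, so λ ≡ 17·11 ≡ 15.
  x = λ² - 25 - 25 = 225 - 50 ≡ 3; y = λ·(25 - 3) - 2 ≡ 27. → (3, 27)
add P: (3, 27) + (20, 11). λ = (11 - 27)/(20 - 3) ≡ 27/17 mod 43. 17⁻¹ ≡ 38 (mod 43) since 17·38 = 646 ≡ 1, so λ ≡ 37.
  x = λ² - 3 - 20 = 1369 - 23 ≡ 13; y = λ·(3 - 13) - 27 ≡ 33. → (13, 33)

(13, 33)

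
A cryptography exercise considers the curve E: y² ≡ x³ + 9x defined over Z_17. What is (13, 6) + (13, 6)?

(4, 7)

tangent at (13, 6): λ = (3·13² + 9)/(2·6) ≡ 6/12. 12⁻¹ ≡ 10 (mod 17), so λ ≡ 6·10 ≡ 9.
  x = λ² - 13 - 13 = 81 - 26 ≡ 4; y = λ·(13 - 4) - 6 ≡ 7. → (4, 7)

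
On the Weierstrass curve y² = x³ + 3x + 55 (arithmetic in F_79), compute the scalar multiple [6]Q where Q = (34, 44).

Double-and-add on 6 = (110)₂. Start with Q = (34, 44) for the leading 1-bit.
double: tangent at (34, 44): λ = (3·34² + 3)/(2·44) ≡ 74/9. 9⁻¹ ≡ 44 (mod 79), so λ ≡ 74·44 ≡ 17.
  x = λ² - 34 - 34 = 289 - 68 ≡ 63; y = λ·(34 - 63) - 44 ≡ 16. → (63, 16)
add Q: (63, 16) + (34, 44). λ = (44 - 16)/(34 - 63) ≡ 28/50 mod 79. 50⁻¹ ≡ 49 (mod 79), so λ ≡ 29.
  x = λ² - 63 - 34 = 841 - 97 ≡ 33; y = λ·(63 - 33) - 16 ≡ 64. → (33, 64)
double: tangent at (33, 64): λ = (3·33² + 3)/(2·64) ≡ 31/49. 49⁻¹ ≡ 50 (mod 79), so λ ≡ 31·50 ≡ 49.
  x = λ² - 33 - 33 = 2401 - 66 ≡ 44; y = λ·(33 - 44) - 64 ≡ 29. → (44, 29)

(44, 29)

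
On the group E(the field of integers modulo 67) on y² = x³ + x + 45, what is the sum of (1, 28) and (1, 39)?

The two points share x = 1 and their y-coordinates satisfy 28 + 39 ≡ 0 (mod 67), so they are inverses. Their sum is O.

O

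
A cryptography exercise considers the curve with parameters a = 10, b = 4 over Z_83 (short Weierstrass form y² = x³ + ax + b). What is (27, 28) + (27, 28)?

(69, 5)

tangent at (27, 28): λ = (3·27² + 10)/(2·28) ≡ 39/56. 56⁻¹ ≡ 43 (mod 83), so λ ≡ 39·43 ≡ 17.
  x = λ² - 27 - 27 = 289 - 54 ≡ 69; y = λ·(27 - 69) - 28 ≡ 5. → (69, 5)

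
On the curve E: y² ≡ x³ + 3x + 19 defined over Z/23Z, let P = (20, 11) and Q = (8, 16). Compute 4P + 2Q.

(1, 0)

First 4P:
Repeated addition: build up to 4P.
2P: tangent at (20, 11): λ = (3·20² + 3)/(2·11) ≡ 7/22. 22⁻¹ ≡ 22 (mod 23) since 22·22 = 484 ≡ 1, so λ ≡ 7·22 ≡ 16.
  x = λ² - 20 - 20 = 256 - 40 ≡ 9; y = λ·(20 - 9) - 11 ≡ 4. → (9, 4)
3P: (9, 4) + (20, 11). λ = (11 - 4)/(20 - 9) ≡ 7/11 mod 23. 11⁻¹ ≡ 21 (mod 23), so λ ≡ 9.
  x = λ² - 9 - 20 = 81 - 29 ≡ 6; y = λ·(9 - 6) - 4 ≡ 0. → (6, 0)
4P: (6, 0) + (20, 11). λ = (11 - 0)/(20 - 6) ≡ 11/14 mod 23. 14⁻¹ ≡ 5 (mod 23) since 14·5 = 70 ≡ 1, so λ ≡ 9.
  x = λ² - 6 - 20 = 81 - 26 ≡ 9; y = λ·(6 - 9) - 0 ≡ 19. → (9, 19)
4P = (9, 19).
Next 2Q:
Repeated addition: build up to 2Q.
2Q: tangent at (8, 16): λ = (3·8² + 3)/(2·16) ≡ 11/9. 9⁻¹ ≡ 18 (mod 23), so λ ≡ 11·18 ≡ 14.
  x = λ² - 8 - 8 = 196 - 16 ≡ 19; y = λ·(8 - 19) - 16 ≡ 14. → (19, 14)
2Q = (19, 14).
Finally 4P + 2Q:
(9, 19) + (19, 14). λ = (14 - 19)/(19 - 9) ≡ 18/10 mod 23. 10⁻¹ ≡ 7 (mod 23), so λ ≡ 11.
  x = λ² - 9 - 19 = 121 - 28 ≡ 1; y = λ·(9 - 1) - 19 ≡ 0. → (1, 0)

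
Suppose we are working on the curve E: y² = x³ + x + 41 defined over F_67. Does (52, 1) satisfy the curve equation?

y² = 1² ≡ 1; x³ + 1x + 41 = 140701 ≡ 1 (mod 67). 1 = 1.

yes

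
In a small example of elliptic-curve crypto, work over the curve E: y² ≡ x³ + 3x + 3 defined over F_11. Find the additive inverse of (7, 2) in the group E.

-(7, 2) = (7, -2 mod 11) = (7, 9).

(7, 9)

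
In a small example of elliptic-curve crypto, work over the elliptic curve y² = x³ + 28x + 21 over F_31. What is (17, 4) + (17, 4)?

tangent at (17, 4): λ = (3·17² + 28)/(2·4) ≡ 27/8. 8⁻¹ ≡ 4 (mod 31), so λ ≡ 27·4 ≡ 15.
  x = λ² - 17 - 17 = 225 - 34 ≡ 5; y = λ·(17 - 5) - 4 ≡ 21. → (5, 21)

(5, 21)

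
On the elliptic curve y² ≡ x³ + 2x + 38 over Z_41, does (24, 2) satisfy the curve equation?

y² = 2² ≡ 4; x³ + 2x + 38 = 13910 ≡ 11 (mod 41). 4 ≠ 11.

no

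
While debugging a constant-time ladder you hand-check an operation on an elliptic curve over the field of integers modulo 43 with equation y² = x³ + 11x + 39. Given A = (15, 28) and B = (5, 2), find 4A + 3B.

First 4A:
Double-and-add on 4 = (100)₂. Start with A = (15, 28) for the leading 1-bit.
double: tangent at (15, 28): λ = (3·15² + 11)/(2·28) ≡ 41/13. 13⁻¹ ≡ 10 (mod 43) since 13·10 = 130 ≡ 1, so λ ≡ 41·10 ≡ 23.
  x = λ² - 15 - 15 = 529 - 30 ≡ 26; y = λ·(15 - 26) - 28 ≡ 20. → (26, 20)
double: tangent at (26, 20): λ = (3·26² + 11)/(2·20) ≡ 18/40. 40⁻¹ ≡ 14 (mod 43) since 40·14 = 560 ≡ 1, so λ ≡ 18·14 ≡ 37.
  x = λ² - 26 - 26 = 1369 - 52 ≡ 27; y = λ·(26 - 27) - 20 ≡ 29. → (27, 29)
4A = (27, 29).
Next 3B:
Repeated addition: build up to 3B.
2B: tangent at (5, 2): λ = (3·5² + 11)/(2·2) ≡ 0/4. 4⁻¹ ≡ 11 (mod 43), so λ ≡ 0·11 ≡ 0.
  x = λ² - 5 - 5 = 0 - 10 ≡ 33; y = λ·(5 - 33) - 2 ≡ 41. → (33, 41)
3B: (33, 41) + (5, 2). λ = (2 - 41)/(5 - 33) ≡ 4/15 mod 43. 15⁻¹ ≡ 23 (mod 43), so λ ≡ 6.
  x = λ² - 33 - 5 = 36 - 38 ≡ 41; y = λ·(33 - 41) - 41 ≡ 40. → (41, 40)
3B = (41, 40).
Finally 4A + 3B:
(27, 29) + (41, 40). λ = (40 - 29)/(41 - 27) ≡ 11/14 mod 43. 14⁻¹ ≡ 40 (mod 43), so λ ≡ 10.
  x = λ² - 27 - 41 = 100 - 68 ≡ 32; y = λ·(27 - 32) - 29 ≡ 7. → (32, 7)

(32, 7)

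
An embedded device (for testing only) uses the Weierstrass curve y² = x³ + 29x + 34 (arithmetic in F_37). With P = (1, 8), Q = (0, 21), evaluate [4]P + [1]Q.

(29, 20)

First 4P:
Double-and-add on 4 = (100)₂. Start with P = (1, 8) for the leading 1-bit.
double: tangent at (1, 8): λ = (3·1² + 29)/(2·8) ≡ 32/16. 16⁻¹ ≡ 7 (mod 37), so λ ≡ 32·7 ≡ 2.
  x = λ² - 1 - 1 = 4 - 2 ≡ 2; y = λ·(1 - 2) - 8 ≡ 27. → (2, 27)
double: tangent at (2, 27): λ = (3·2² + 29)/(2·27) ≡ 4/17. 17⁻¹ ≡ 24 (mod 37) since 17·24 = 408 ≡ 1, so λ ≡ 4·24 ≡ 22.
  x = λ² - 2 - 2 = 484 - 4 ≡ 36; y = λ·(2 - 36) - 27 ≡ 2. → (36, 2)
4P = (36, 2).
Finally 4P + Q:
(36, 2) + (0, 21). λ = (21 - 2)/(0 - 36) ≡ 19/1 mod 37. 1⁻¹ ≡ 1 (mod 37), so λ ≡ 19.
  x = λ² - 36 - 0 = 361 - 36 ≡ 29; y = λ·(36 - 29) - 2 ≡ 20. → (29, 20)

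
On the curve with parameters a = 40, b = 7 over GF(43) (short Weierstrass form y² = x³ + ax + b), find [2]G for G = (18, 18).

(2, 40)

tangent at (18, 18): λ = (3·18² + 40)/(2·18) ≡ 23/36. 36⁻¹ ≡ 6 (mod 43) since 36·6 = 216 ≡ 1, so λ ≡ 23·6 ≡ 9.
  x = λ² - 18 - 18 = 81 - 36 ≡ 2; y = λ·(18 - 2) - 18 ≡ 40. → (2, 40)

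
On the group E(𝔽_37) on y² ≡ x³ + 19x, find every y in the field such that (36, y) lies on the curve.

x³ + 19x + 0 = 47340 ≡ 17 (mod 37).
17 is a non-residue mod 37; no y exists.

none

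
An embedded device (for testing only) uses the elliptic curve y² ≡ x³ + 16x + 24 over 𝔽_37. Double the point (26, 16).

tangent at (26, 16): λ = (3·26² + 16)/(2·16) ≡ 9/32. 32⁻¹ ≡ 22 (mod 37) since 32·22 = 704 ≡ 1, so λ ≡ 9·22 ≡ 13.
  x = λ² - 26 - 26 = 169 - 52 ≡ 6; y = λ·(26 - 6) - 16 ≡ 22. → (6, 22)

(6, 22)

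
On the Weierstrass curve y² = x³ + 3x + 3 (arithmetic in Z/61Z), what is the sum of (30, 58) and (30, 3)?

O

The two points share x = 30 and their y-coordinates satisfy 58 + 3 ≡ 0 (mod 61), so they are inverses. Their sum is O.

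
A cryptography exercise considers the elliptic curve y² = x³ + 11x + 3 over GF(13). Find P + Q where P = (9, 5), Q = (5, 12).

(11, 5)

(9, 5) + (5, 12). λ = (12 - 5)/(5 - 9) ≡ 7/9 mod 13. 9⁻¹ ≡ 3 (mod 13) since 9·3 = 27 ≡ 1, so λ ≡ 8.
  x = λ² - 9 - 5 = 64 - 14 ≡ 11; y = λ·(9 - 11) - 5 ≡ 5. → (11, 5)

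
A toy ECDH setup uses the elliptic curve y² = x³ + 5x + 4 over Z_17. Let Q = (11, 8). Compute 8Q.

O

Double-and-add on 8 = (1000)₂. Start with Q = (11, 8) for the leading 1-bit.
double: tangent at (11, 8): λ = (3·11² + 5)/(2·8) ≡ 11/16. 16⁻¹ ≡ 16 (mod 17), so λ ≡ 11·16 ≡ 6.
  x = λ² - 11 - 11 = 36 - 22 ≡ 14; y = λ·(11 - 14) - 8 ≡ 8. → (14, 8)
double: tangent at (14, 8): λ = (3·14² + 5)/(2·8) ≡ 15/16. 16⁻¹ ≡ 16 (mod 17), so λ ≡ 15·16 ≡ 2.
  x = λ² - 14 - 14 = 4 - 28 ≡ 10; y = λ·(14 - 10) - 8 ≡ 0. → (10, 0)
double: (10, 0) + (10, 0): same x and y₁ ≡ -y₂, so the sum is ∞.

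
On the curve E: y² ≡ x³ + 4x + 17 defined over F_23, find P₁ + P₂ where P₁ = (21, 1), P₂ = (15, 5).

(13, 9)

(21, 1) + (15, 5). λ = (5 - 1)/(15 - 21) ≡ 4/17 mod 23. 17⁻¹ ≡ 19 (mod 23), so λ ≡ 7.
  x = λ² - 21 - 15 = 49 - 36 ≡ 13; y = λ·(21 - 13) - 1 ≡ 9. → (13, 9)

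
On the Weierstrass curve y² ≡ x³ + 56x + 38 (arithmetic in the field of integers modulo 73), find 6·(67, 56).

(25, 45)

Write P = (67, 56).
Double-and-add on 6 = (110)₂. Start with P = (67, 56) for the leading 1-bit.
double: tangent at (67, 56): λ = (3·67² + 56)/(2·56) ≡ 18/39. 39⁻¹ ≡ 15 (mod 73), so λ ≡ 18·15 ≡ 51.
  x = λ² - 67 - 67 = 2601 - 134 ≡ 58; y = λ·(67 - 58) - 56 ≡ 38. → (58, 38)
add P: (58, 38) + (67, 56). λ = (56 - 38)/(67 - 58) ≡ 18/9 mod 73. 9⁻¹ ≡ 65 (mod 73), so λ ≡ 2.
  x = λ² - 58 - 67 = 4 - 125 ≡ 25; y = λ·(58 - 25) - 38 ≡ 28. → (25, 28)
double: tangent at (25, 28): λ = (3·25² + 56)/(2·28) ≡ 33/56. 56⁻¹ ≡ 30 (mod 73), so λ ≡ 33·30 ≡ 41.
  x = λ² - 25 - 25 = 1681 - 50 ≡ 25; y = λ·(25 - 25) - 28 ≡ 45. → (25, 45)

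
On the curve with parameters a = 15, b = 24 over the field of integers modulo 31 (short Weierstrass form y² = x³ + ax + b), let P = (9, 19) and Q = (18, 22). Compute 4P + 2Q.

(16, 12)

First 4P:
Repeated addition: build up to 4P.
2P: tangent at (9, 19): λ = (3·9² + 15)/(2·19) ≡ 10/7. 7⁻¹ ≡ 9 (mod 31), so λ ≡ 10·9 ≡ 28.
  x = λ² - 9 - 9 = 784 - 18 ≡ 22; y = λ·(9 - 22) - 19 ≡ 20. → (22, 20)
3P: (22, 20) + (9, 19). λ = (19 - 20)/(9 - 22) ≡ 30/18 mod 31. 18⁻¹ ≡ 19 (mod 31) since 18·19 = 342 ≡ 1, so λ ≡ 12.
  x = λ² - 22 - 9 = 144 - 31 ≡ 20; y = λ·(22 - 20) - 20 ≡ 4. → (20, 4)
4P: (20, 4) + (9, 19). λ = (19 - 4)/(9 - 20) ≡ 15/20 mod 31. 20⁻¹ ≡ 14 (mod 31) since 20·14 = 280 ≡ 1, so λ ≡ 24.
  x = λ² - 20 - 9 = 576 - 29 ≡ 20; y = λ·(20 - 20) - 4 ≡ 27. → (20, 27)
4P = (20, 27).
Next 2Q:
Repeated addition: build up to 2Q.
2Q: tangent at (18, 22): λ = (3·18² + 15)/(2·22) ≡ 26/13. 13⁻¹ ≡ 12 (mod 31), so λ ≡ 26·12 ≡ 2.
  x = λ² - 18 - 18 = 4 - 36 ≡ 30; y = λ·(18 - 30) - 22 ≡ 16. → (30, 16)
2Q = (30, 16).
Finally 4P + 2Q:
(20, 27) + (30, 16). λ = (16 - 27)/(30 - 20) ≡ 20/10 mod 31. 10⁻¹ ≡ 28 (mod 31), so λ ≡ 2.
  x = λ² - 20 - 30 = 4 - 50 ≡ 16; y = λ·(20 - 16) - 27 ≡ 12. → (16, 12)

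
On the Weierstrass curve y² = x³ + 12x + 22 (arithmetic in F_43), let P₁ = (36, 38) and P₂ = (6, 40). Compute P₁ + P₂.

(14, 15)

(36, 38) + (6, 40). λ = (40 - 38)/(6 - 36) ≡ 2/13 mod 43. 13⁻¹ ≡ 10 (mod 43) since 13·10 = 130 ≡ 1, so λ ≡ 20.
  x = λ² - 36 - 6 = 400 - 42 ≡ 14; y = λ·(36 - 14) - 38 ≡ 15. → (14, 15)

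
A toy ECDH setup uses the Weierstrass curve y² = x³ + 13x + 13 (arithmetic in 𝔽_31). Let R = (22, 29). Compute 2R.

tangent at (22, 29): λ = (3·22² + 13)/(2·29) ≡ 8/27. 27⁻¹ ≡ 23 (mod 31) since 27·23 = 621 ≡ 1, so λ ≡ 8·23 ≡ 29.
  x = λ² - 22 - 22 = 841 - 44 ≡ 22; y = λ·(22 - 22) - 29 ≡ 2. → (22, 2)

(22, 2)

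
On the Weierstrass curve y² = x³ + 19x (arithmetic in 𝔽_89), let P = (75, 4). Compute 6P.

Double-and-add on 6 = (110)₂. Start with P = (75, 4) for the leading 1-bit.
double: tangent at (75, 4): λ = (3·75² + 19)/(2·4) ≡ 73/8. 8⁻¹ ≡ 78 (mod 89), so λ ≡ 73·78 ≡ 87.
  x = λ² - 75 - 75 = 7569 - 150 ≡ 32; y = λ·(75 - 32) - 4 ≡ 88. → (32, 88)
add P: (32, 88) + (75, 4). λ = (4 - 88)/(75 - 32) ≡ 5/43 mod 89. 43⁻¹ ≡ 29 (mod 89) since 43·29 = 1247 ≡ 1, so λ ≡ 56.
  x = λ² - 32 - 75 = 3136 - 107 ≡ 3; y = λ·(32 - 3) - 88 ≡ 23. → (3, 23)
double: tangent at (3, 23): λ = (3·3² + 19)/(2·23) ≡ 46/46. 46⁻¹ ≡ 60 (mod 89), so λ ≡ 46·60 ≡ 1.
  x = λ² - 3 - 3 = 1 - 6 ≡ 84; y = λ·(3 - 84) - 23 ≡ 74. → (84, 74)

(84, 74)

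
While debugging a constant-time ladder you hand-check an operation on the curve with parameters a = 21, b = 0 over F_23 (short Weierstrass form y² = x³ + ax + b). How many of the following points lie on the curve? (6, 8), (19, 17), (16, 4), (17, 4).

2

(6, 8): 8² ≡ 18, rhs ≡ 20 → off.
(19, 17): 17² ≡ 13, rhs ≡ 13 → on.
(16, 4): 4² ≡ 16, rhs ≡ 16 → on.
(17, 4): 4² ≡ 16, rhs ≡ 3 → off.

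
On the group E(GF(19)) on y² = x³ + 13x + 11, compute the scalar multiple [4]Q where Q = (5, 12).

(15, 16)

Double-and-add on 4 = (100)₂. Start with Q = (5, 12) for the leading 1-bit.
double: tangent at (5, 12): λ = (3·5² + 13)/(2·12) ≡ 12/5. 5⁻¹ ≡ 4 (mod 19) since 5·4 = 20 ≡ 1, so λ ≡ 12·4 ≡ 10.
  x = λ² - 5 - 5 = 100 - 10 ≡ 14; y = λ·(5 - 14) - 12 ≡ 12. → (14, 12)
double: tangent at (14, 12): λ = (3·14² + 13)/(2·12) ≡ 12/5. 5⁻¹ ≡ 4 (mod 19) since 5·4 = 20 ≡ 1, so λ ≡ 12·4 ≡ 10.
  x = λ² - 14 - 14 = 100 - 28 ≡ 15; y = λ·(14 - 15) - 12 ≡ 16. → (15, 16)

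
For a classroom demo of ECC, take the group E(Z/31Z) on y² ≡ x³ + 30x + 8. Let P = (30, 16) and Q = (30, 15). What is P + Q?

O

The two points share x = 30 and their y-coordinates satisfy 16 + 15 ≡ 0 (mod 31), so they are inverses. Their sum is O.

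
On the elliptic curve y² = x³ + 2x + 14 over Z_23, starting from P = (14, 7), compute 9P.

Repeated addition: build up to 9P.
2P: tangent at (14, 7): λ = (3·14² + 2)/(2·7) ≡ 15/14. 14⁻¹ ≡ 5 (mod 23) since 14·5 = 70 ≡ 1, so λ ≡ 15·5 ≡ 6.
  x = λ² - 14 - 14 = 36 - 28 ≡ 8; y = λ·(14 - 8) - 7 ≡ 6. → (8, 6)
3P: (8, 6) + (14, 7). λ = (7 - 6)/(14 - 8) ≡ 1/6 mod 23. 6⁻¹ ≡ 4 (mod 23), so λ ≡ 4.
  x = λ² - 8 - 14 = 16 - 22 ≡ 17; y = λ·(8 - 17) - 6 ≡ 4. → (17, 4)
4P: (17, 4) + (14, 7). λ = (7 - 4)/(14 - 17) ≡ 3/20 mod 23. 20⁻¹ ≡ 15 (mod 23), so λ ≡ 22.
  x = λ² - 17 - 14 = 484 - 31 ≡ 16; y = λ·(17 - 16) - 4 ≡ 18. → (16, 18)
5P: (16, 18) + (14, 7). λ = (7 - 18)/(14 - 16) ≡ 12/21 mod 23. 21⁻¹ ≡ 11 (mod 23), so λ ≡ 17.
  x = λ² - 16 - 14 = 289 - 30 ≡ 6; y = λ·(16 - 6) - 18 ≡ 14. → (6, 14)
6P: (6, 14) + (14, 7). λ = (7 - 14)/(14 - 6) ≡ 16/8 mod 23. 8⁻¹ ≡ 3 (mod 23), so λ ≡ 2.
  x = λ² - 6 - 14 = 4 - 20 ≡ 7; y = λ·(6 - 7) - 14 ≡ 7. → (7, 7)
7P: (7, 7) + (14, 7). λ = (7 - 7)/(14 - 7) ≡ 0/7 mod 23. 7⁻¹ ≡ 10 (mod 23), so λ ≡ 0.
  x = λ² - 7 - 14 = 0 - 21 ≡ 2; y = λ·(7 - 2) - 7 ≡ 16. → (2, 16)
8P: (2, 16) + (14, 7). λ = (7 - 16)/(14 - 2) ≡ 14/12 mod 23. 12⁻¹ ≡ 2 (mod 23), so λ ≡ 5.
  x = λ² - 2 - 14 = 25 - 16 ≡ 9; y = λ·(2 - 9) - 16 ≡ 18. → (9, 18)
9P: (9, 18) + (14, 7). λ = (7 - 18)/(14 - 9) ≡ 12/5 mod 23. 5⁻¹ ≡ 14 (mod 23), so λ ≡ 7.
  x = λ² - 9 - 14 = 49 - 23 ≡ 3; y = λ·(9 - 3) - 18 ≡ 1. → (3, 1)

(3, 1)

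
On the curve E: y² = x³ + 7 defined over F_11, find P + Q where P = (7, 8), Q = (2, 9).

(6, 5)

(7, 8) + (2, 9). λ = (9 - 8)/(2 - 7) ≡ 1/6 mod 11. 6⁻¹ ≡ 2 (mod 11), so λ ≡ 2.
  x = λ² - 7 - 2 = 4 - 9 ≡ 6; y = λ·(7 - 6) - 8 ≡ 5. → (6, 5)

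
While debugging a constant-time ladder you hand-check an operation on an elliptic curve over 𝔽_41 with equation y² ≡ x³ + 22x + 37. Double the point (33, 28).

tangent at (33, 28): λ = (3·33² + 22)/(2·28) ≡ 9/15. 15⁻¹ ≡ 11 (mod 41), so λ ≡ 9·11 ≡ 17.
  x = λ² - 33 - 33 = 289 - 66 ≡ 18; y = λ·(33 - 18) - 28 ≡ 22. → (18, 22)

(18, 22)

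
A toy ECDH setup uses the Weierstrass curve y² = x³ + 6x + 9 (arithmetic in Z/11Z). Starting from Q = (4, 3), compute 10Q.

Repeated addition: build up to 10Q.
2Q: tangent at (4, 3): λ = (3·4² + 6)/(2·3) ≡ 10/6. 6⁻¹ ≡ 2 (mod 11), so λ ≡ 10·2 ≡ 9.
  x = λ² - 4 - 4 = 81 - 8 ≡ 7; y = λ·(4 - 7) - 3 ≡ 3. → (7, 3)
3Q: (7, 3) + (4, 3). λ = (3 - 3)/(4 - 7) ≡ 0/8 mod 11. 8⁻¹ ≡ 7 (mod 11), so λ ≡ 0.
  x = λ² - 7 - 4 = 0 - 11 ≡ 0; y = λ·(7 - 0) - 3 ≡ 8. → (0, 8)
4Q: (0, 8) + (4, 3). λ = (3 - 8)/(4 - 0) ≡ 6/4 mod 11. 4⁻¹ ≡ 3 (mod 11), so λ ≡ 7.
  x = λ² - 0 - 4 = 49 - 4 ≡ 1; y = λ·(0 - 1) - 8 ≡ 7. → (1, 7)
5Q: (1, 7) + (4, 3). λ = (3 - 7)/(4 - 1) ≡ 7/3 mod 11. 3⁻¹ ≡ 4 (mod 11), so λ ≡ 6.
  x = λ² - 1 - 4 = 36 - 5 ≡ 9; y = λ·(1 - 9) - 7 ≡ 0. → (9, 0)
6Q: (9, 0) + (4, 3). λ = (3 - 0)/(4 - 9) ≡ 3/6 mod 11. 6⁻¹ ≡ 2 (mod 11), so λ ≡ 6.
  x = λ² - 9 - 4 = 36 - 13 ≡ 1; y = λ·(9 - 1) - 0 ≡ 4. → (1, 4)
7Q: (1, 4) + (4, 3). λ = (3 - 4)/(4 - 1) ≡ 10/3 mod 11. 3⁻¹ ≡ 4 (mod 11), so λ ≡ 7.
  x = λ² - 1 - 4 = 49 - 5 ≡ 0; y = λ·(1 - 0) - 4 ≡ 3. → (0, 3)
8Q: (0, 3) + (4, 3). λ = (3 - 3)/(4 - 0) ≡ 0/4 mod 11. 4⁻¹ ≡ 3 (mod 11), so λ ≡ 0.
  x = λ² - 0 - 4 = 0 - 4 ≡ 7; y = λ·(0 - 7) - 3 ≡ 8. → (7, 8)
9Q: (7, 8) + (4, 3). λ = (3 - 8)/(4 - 7) ≡ 6/8 mod 11. 8⁻¹ ≡ 7 (mod 11), so λ ≡ 9.
  x = λ² - 7 - 4 = 81 - 11 ≡ 4; y = λ·(7 - 4) - 8 ≡ 8. → (4, 8)
10Q: (4, 8) + (4, 3): same x and y₁ ≡ -y₂, so the sum is O.

O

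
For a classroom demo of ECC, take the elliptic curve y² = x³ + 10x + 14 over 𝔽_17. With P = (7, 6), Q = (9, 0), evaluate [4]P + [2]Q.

First 4P:
Double-and-add on 4 = (100)₂. Start with P = (7, 6) for the leading 1-bit.
double: tangent at (7, 6): λ = (3·7² + 10)/(2·6) ≡ 4/12. 12⁻¹ ≡ 10 (mod 17), so λ ≡ 4·10 ≡ 6.
  x = λ² - 7 - 7 = 36 - 14 ≡ 5; y = λ·(7 - 5) - 6 ≡ 6. → (5, 6)
double: tangent at (5, 6): λ = (3·5² + 10)/(2·6) ≡ 0/12. 12⁻¹ ≡ 10 (mod 17) since 12·10 = 120 ≡ 1, so λ ≡ 0·10 ≡ 0.
  x = λ² - 5 - 5 = 0 - 10 ≡ 7; y = λ·(5 - 7) - 6 ≡ 11. → (7, 11)
4P = (7, 11).
Next 2Q:
Repeated addition: build up to 2Q.
2Q: (9, 0) + (9, 0): same x and y₁ ≡ -y₂, so the sum is ∞.
2Q = ∞.
Finally 4P + 2Q:
(7, 11) + ∞ = (7, 11) (identity).

(7, 11)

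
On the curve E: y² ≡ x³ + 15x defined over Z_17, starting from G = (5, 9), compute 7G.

Double-and-add on 7 = (111)₂. Start with G = (5, 9) for the leading 1-bit.
double: tangent at (5, 9): λ = (3·5² + 15)/(2·9) ≡ 5/1. 1⁻¹ ≡ 1 (mod 17) since 1·1 = 1 ≡ 1, so λ ≡ 5·1 ≡ 5.
  x = λ² - 5 - 5 = 25 - 10 ≡ 15; y = λ·(5 - 15) - 9 ≡ 9. → (15, 9)
add G: (15, 9) + (5, 9). λ = (9 - 9)/(5 - 15) ≡ 0/7 mod 17. 7⁻¹ ≡ 5 (mod 17) since 7·5 = 35 ≡ 1, so λ ≡ 0.
  x = λ² - 15 - 5 = 0 - 20 ≡ 14; y = λ·(15 - 14) - 9 ≡ 8. → (14, 8)
double: tangent at (14, 8): λ = (3·14² + 15)/(2·8) ≡ 8/16. 16⁻¹ ≡ 16 (mod 17), so λ ≡ 8·16 ≡ 9.
  x = λ² - 14 - 14 = 81 - 28 ≡ 2; y = λ·(14 - 2) - 8 ≡ 15. → (2, 15)
add G: (2, 15) + (5, 9). λ = (9 - 15)/(5 - 2) ≡ 11/3 mod 17. 3⁻¹ ≡ 6 (mod 17) since 3·6 = 18 ≡ 1, so λ ≡ 15.
  x = λ² - 2 - 5 = 225 - 7 ≡ 14; y = λ·(2 - 14) - 15 ≡ 9. → (14, 9)

(14, 9)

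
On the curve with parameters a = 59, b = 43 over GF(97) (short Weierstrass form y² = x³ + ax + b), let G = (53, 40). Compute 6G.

(86, 87)

Repeated addition: build up to 6G.
2G: tangent at (53, 40): λ = (3·53² + 59)/(2·40) ≡ 47/80. 80⁻¹ ≡ 57 (mod 97) since 80·57 = 4560 ≡ 1, so λ ≡ 47·57 ≡ 60.
  x = λ² - 53 - 53 = 3600 - 106 ≡ 2; y = λ·(53 - 2) - 40 ≡ 13. → (2, 13)
3G: (2, 13) + (53, 40). λ = (40 - 13)/(53 - 2) ≡ 27/51 mod 97. 51⁻¹ ≡ 78 (mod 97) since 51·78 = 3978 ≡ 1, so λ ≡ 69.
  x = λ² - 2 - 53 = 4761 - 55 ≡ 50; y = λ·(2 - 50) - 13 ≡ 70. → (50, 70)
4G: (50, 70) + (53, 40). λ = (40 - 70)/(53 - 50) ≡ 67/3 mod 97. 3⁻¹ ≡ 65 (mod 97), so λ ≡ 87.
  x = λ² - 50 - 53 = 7569 - 103 ≡ 94; y = λ·(50 - 94) - 70 ≡ 79. → (94, 79)
5G: (94, 79) + (53, 40). λ = (40 - 79)/(53 - 94) ≡ 58/56 mod 97. 56⁻¹ ≡ 26 (mod 97) since 56·26 = 1456 ≡ 1, so λ ≡ 53.
  x = λ² - 94 - 53 = 2809 - 147 ≡ 43; y = λ·(94 - 43) - 79 ≡ 5. → (43, 5)
6G: (43, 5) + (53, 40). λ = (40 - 5)/(53 - 43) ≡ 35/10 mod 97. 10⁻¹ ≡ 68 (mod 97), so λ ≡ 52.
  x = λ² - 43 - 53 = 2704 - 96 ≡ 86; y = λ·(43 - 86) - 5 ≡ 87. → (86, 87)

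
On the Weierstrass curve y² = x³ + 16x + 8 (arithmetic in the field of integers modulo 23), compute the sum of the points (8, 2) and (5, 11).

(8, 2) + (5, 11). λ = (11 - 2)/(5 - 8) ≡ 9/20 mod 23. 20⁻¹ ≡ 15 (mod 23), so λ ≡ 20.
  x = λ² - 8 - 5 = 400 - 13 ≡ 19; y = λ·(8 - 19) - 2 ≡ 8. → (19, 8)

(19, 8)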